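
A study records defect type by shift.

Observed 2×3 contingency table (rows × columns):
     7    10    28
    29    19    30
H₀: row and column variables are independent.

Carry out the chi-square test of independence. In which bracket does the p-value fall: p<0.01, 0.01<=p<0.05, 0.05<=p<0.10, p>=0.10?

Row totals [45, 78], col totals [36, 29, 58], n=123
χ² = (7−13.17)²/13.17 + (10−10.61)²/10.61 + (28−21.22)²/21.22 + (29−22.83)²/22.83 + (19−18.39)²/18.39 + (30−36.78)²/36.78 = 8.0309
df = 2
p-value (upper-tail) = 0.01803
→ bracket: 0.01<=p<0.05

p-value bracket: 0.01<=p<0.05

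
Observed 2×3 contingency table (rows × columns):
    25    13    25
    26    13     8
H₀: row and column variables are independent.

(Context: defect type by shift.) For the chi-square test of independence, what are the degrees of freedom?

df = (r−1)(c−1) = (2−1)·(3−1) = 2

degrees of freedom = 2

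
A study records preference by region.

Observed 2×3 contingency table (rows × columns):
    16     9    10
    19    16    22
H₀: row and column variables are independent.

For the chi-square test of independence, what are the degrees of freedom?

degrees of freedom = 2

df = (r−1)(c−1) = (2−1)·(3−1) = 2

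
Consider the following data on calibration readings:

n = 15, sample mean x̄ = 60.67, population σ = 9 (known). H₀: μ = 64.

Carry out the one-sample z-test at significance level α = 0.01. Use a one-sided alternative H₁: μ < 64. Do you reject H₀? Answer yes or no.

SE = σ/√n = 9/√15 = 2.3238
z = (x̄−μ₀)/SE = (60.67−64)/2.3238 = -1.4330
p-value (one-sided, H₁ less) = 0.07593
At α=0.01: p ≥ α → fail to reject H₀

reject H₀: no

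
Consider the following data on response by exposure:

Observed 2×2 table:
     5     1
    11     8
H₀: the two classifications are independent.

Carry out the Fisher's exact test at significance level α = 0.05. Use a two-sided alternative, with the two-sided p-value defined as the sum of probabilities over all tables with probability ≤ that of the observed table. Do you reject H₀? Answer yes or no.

Margins: r₁=6, r₂=19, c₁=16, c₂=9, n=25
p_obs = C(6,5)·C(19,11)/C(25,16); sum pmf over tables with pmf ≤ p_obs
p-value (two-sided) = 0.36443
At α=0.05: p ≥ α → fail to reject H₀

reject H₀: no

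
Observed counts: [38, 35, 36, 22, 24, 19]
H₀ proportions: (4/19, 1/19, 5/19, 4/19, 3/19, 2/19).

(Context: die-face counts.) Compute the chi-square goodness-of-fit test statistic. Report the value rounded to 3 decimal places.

n = 174; E_i = n·p_i = [36.63, 9.16, 45.79, 36.63, 27.47, 18.32]
χ² = (38−36.63)²/36.63 + (35−9.16)²/9.16 + (36−45.79)²/45.79 + (22−36.63)²/36.63 + (24−27.47)²/27.47 + (19−18.32)²/18.32 = 81.3753
df = 5

test statistic = 81.375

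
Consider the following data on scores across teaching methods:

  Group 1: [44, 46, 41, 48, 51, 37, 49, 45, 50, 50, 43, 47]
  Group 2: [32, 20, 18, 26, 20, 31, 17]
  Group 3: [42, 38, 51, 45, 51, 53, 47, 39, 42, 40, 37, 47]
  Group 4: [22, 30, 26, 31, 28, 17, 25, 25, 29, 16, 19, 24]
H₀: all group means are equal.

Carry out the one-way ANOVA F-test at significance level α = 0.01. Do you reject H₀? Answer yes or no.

reject H₀: yes

Group means [45.92, 23.43, 44.33, 24.33], grand mean 35.791
SSB = Σnᵢ(x̄ᵢ−x̄)² = 4751.152; SSW = ΣΣ(x−x̄ᵢ)² = 1025.964
MSB = 4751.152/3 = 1583.7173; MSW = 1025.964/39 = 26.3068
F = MSB/MSW = 60.2019
df = (3, 39)
p-value (upper-tail) = 0.00000
At α=0.01: p < α → reject H₀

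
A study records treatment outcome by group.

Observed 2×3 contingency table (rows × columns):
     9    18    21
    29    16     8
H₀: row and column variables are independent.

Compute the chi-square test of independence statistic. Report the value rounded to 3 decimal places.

test statistic = 16.264

Row totals [48, 53], col totals [38, 34, 29], n=101
χ² = (9−18.06)²/18.06 + (18−16.16)²/16.16 + (21−13.78)²/13.78 + (29−19.94)²/19.94 + (16−17.84)²/17.84 + (8−15.22)²/15.22 = 16.2639
df = 2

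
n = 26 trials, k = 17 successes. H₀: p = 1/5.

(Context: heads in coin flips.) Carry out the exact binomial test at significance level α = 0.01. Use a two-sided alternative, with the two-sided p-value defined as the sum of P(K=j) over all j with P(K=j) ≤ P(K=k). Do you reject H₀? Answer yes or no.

Exact binomial: n=26, k=17, p₀=1/5=0.2000
P(X=j) = C(n,j)·p₀^j·(1−p₀)^(n−j); p = Σ P(X=j) over j with P(X=j) ≤ P(X=17)
p-value (two-sided) = 0.00000
At α=0.01: p < α → reject H₀

reject H₀: yes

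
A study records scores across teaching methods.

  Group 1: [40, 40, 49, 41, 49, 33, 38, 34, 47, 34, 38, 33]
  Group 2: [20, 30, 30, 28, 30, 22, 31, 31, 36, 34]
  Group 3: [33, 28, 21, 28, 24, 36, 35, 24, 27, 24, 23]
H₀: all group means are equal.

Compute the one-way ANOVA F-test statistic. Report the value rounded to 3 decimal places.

test statistic = 17.298

Group means [39.67, 29.20, 27.55], grand mean 32.455
SSB = Σnᵢ(x̄ᵢ−x̄)² = 995.188; SSW = ΣΣ(x−x̄ᵢ)² = 862.994
MSB = 995.188/2 = 497.5939; MSW = 862.994/30 = 28.7665
F = MSB/MSW = 17.2977
df = (2, 30)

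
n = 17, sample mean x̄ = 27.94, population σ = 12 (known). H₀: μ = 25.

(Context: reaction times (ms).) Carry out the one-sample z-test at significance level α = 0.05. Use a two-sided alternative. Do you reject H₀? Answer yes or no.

SE = σ/√n = 12/√17 = 2.9104
z = (x̄−μ₀)/SE = (27.94−25)/2.9104 = 1.0102
p-value (two-sided) = 0.31242
At α=0.05: p ≥ α → fail to reject H₀

reject H₀: no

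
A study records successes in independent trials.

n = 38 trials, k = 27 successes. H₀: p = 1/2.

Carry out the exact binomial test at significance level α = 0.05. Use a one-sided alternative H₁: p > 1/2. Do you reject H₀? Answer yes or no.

reject H₀: yes

Exact binomial: n=38, k=27, p₀=1/2=0.5000
P(X≥27) from Σ C(n,i)·p₀^i·(1−p₀)^(n−i)
p-value (one-sided, H₁ greater) = 0.00693
At α=0.05: p < α → reject H₀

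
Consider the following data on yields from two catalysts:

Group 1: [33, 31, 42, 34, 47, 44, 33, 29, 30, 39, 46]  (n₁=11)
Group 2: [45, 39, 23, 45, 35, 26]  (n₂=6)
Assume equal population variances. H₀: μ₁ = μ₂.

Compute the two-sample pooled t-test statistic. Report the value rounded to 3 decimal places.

test statistic = 0.407

x̄₁=37.091, s₁=6.700, n₁=11
x̄₂=35.500, s₂=9.375, n₂=6
s_p² = [10·6.700² + 5·9.375²]/15 = 59.2273
SE = √(s_p²·(1/11+1/6)) = 3.9058
t = (37.091−35.500)/3.9058 = 0.4073
df = 15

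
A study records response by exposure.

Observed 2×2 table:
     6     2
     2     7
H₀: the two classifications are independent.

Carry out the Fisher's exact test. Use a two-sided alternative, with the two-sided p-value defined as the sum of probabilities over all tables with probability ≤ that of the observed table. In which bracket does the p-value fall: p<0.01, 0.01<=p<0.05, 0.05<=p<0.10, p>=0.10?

Margins: r₁=8, r₂=9, c₁=8, c₂=9, n=17
p_obs = C(8,6)·C(9,2)/C(17,8); sum pmf over tables with pmf ≤ p_obs
p-value (two-sided) = 0.05668
→ bracket: 0.05<=p<0.10

p-value bracket: 0.05<=p<0.10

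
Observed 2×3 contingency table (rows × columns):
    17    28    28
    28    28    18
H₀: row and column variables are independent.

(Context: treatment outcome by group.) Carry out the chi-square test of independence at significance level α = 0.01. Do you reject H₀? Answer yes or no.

Row totals [73, 74], col totals [45, 56, 46], n=147
χ² = (17−22.35)²/22.35 + (28−27.81)²/27.81 + (28−22.84)²/22.84 + (28−22.65)²/22.65 + (28−28.19)²/28.19 + (18−23.16)²/23.16 = 4.8562
df = 2
p-value (upper-tail) = 0.08820
At α=0.01: p ≥ α → fail to reject H₀

reject H₀: no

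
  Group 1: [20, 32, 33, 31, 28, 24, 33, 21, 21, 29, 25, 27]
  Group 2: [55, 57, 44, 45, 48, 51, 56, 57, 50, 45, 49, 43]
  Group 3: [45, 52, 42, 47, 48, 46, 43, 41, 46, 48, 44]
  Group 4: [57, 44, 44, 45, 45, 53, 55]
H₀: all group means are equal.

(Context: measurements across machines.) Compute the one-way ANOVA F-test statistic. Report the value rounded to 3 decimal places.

Group means [27.00, 50.00, 45.64, 49.00], grand mean 42.119
SSB = Σnᵢ(x̄ᵢ−x̄)² = 3955.859; SSW = ΣΣ(x−x̄ᵢ)² = 848.545
MSB = 3955.859/3 = 1318.6198; MSW = 848.545/38 = 22.3301
F = MSB/MSW = 59.0511
df = (3, 38)

test statistic = 59.051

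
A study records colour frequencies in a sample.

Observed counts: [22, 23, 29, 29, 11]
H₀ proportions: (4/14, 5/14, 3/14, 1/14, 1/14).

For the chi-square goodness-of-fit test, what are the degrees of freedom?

degrees of freedom = 4

df = k − 1 = 5 − 1 = 4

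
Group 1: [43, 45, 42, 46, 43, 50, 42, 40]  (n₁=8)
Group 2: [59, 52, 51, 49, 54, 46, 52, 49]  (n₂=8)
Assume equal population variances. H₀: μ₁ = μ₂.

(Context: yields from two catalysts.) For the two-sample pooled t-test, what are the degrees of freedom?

degrees of freedom = 14

df = n₁ + n₂ − 2 = 8 + 8 − 2 = 14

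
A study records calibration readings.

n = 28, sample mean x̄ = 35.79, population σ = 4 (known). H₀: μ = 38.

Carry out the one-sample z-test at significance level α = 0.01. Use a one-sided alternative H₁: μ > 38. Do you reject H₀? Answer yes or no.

reject H₀: no

SE = σ/√n = 4/√28 = 0.7559
z = (x̄−μ₀)/SE = (35.79−38)/0.7559 = -2.9236
p-value (one-sided, H₁ greater) = 0.99827
At α=0.01: p ≥ α → fail to reject H₀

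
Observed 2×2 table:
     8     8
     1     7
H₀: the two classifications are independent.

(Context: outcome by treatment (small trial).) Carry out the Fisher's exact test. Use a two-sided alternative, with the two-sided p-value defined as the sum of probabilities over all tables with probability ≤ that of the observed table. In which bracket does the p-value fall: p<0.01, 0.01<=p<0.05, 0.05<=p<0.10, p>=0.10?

Margins: r₁=16, r₂=8, c₁=9, c₂=15, n=24
p_obs = C(16,8)·C(8,1)/C(24,9); sum pmf over tables with pmf ≤ p_obs
p-value (two-sided) = 0.17818
→ bracket: p>=0.10

p-value bracket: p>=0.10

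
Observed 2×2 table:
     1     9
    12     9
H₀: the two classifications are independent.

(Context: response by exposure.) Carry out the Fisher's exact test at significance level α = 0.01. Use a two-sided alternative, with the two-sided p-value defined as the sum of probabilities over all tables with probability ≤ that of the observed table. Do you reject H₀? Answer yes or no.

Margins: r₁=10, r₂=21, c₁=13, c₂=18, n=31
p_obs = C(10,1)·C(21,12)/C(31,13); sum pmf over tables with pmf ≤ p_obs
p-value (two-sided) = 0.01997
At α=0.01: p ≥ α → fail to reject H₀

reject H₀: no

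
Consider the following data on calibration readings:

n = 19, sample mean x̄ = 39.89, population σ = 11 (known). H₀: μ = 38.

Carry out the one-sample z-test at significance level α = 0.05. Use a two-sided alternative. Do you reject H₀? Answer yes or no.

reject H₀: no

SE = σ/√n = 11/√19 = 2.5236
z = (x̄−μ₀)/SE = (39.89−38)/2.5236 = 0.7489
p-value (two-sided) = 0.45389
At α=0.05: p ≥ α → fail to reject H₀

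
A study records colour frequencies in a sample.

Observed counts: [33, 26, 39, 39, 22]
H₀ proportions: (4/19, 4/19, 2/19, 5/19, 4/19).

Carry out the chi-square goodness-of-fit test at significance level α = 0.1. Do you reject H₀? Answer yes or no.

reject H₀: yes

n = 159; E_i = n·p_i = [33.47, 33.47, 16.74, 41.84, 33.47]
χ² = (33−33.47)²/33.47 + (26−33.47)²/33.47 + (39−16.74)²/16.74 + (39−41.84)²/41.84 + (22−33.47)²/33.47 = 35.4154
df = 4
p-value (upper-tail) = 0.00000
At α=0.1: p < α → reject H₀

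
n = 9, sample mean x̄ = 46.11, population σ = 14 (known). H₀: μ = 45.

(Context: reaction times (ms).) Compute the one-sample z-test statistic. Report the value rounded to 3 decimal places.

test statistic = 0.238

SE = σ/√n = 14/√9 = 4.6667
z = (x̄−μ₀)/SE = (46.11−45)/4.6667 = 0.2379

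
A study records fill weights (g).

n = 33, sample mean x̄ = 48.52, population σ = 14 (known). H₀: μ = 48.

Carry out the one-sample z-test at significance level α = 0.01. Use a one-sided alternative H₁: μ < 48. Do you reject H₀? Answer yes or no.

reject H₀: no

SE = σ/√n = 14/√33 = 2.4371
z = (x̄−μ₀)/SE = (48.52−48)/2.4371 = 0.2134
p-value (one-sided, H₁ less) = 0.58448
At α=0.01: p ≥ α → fail to reject H₀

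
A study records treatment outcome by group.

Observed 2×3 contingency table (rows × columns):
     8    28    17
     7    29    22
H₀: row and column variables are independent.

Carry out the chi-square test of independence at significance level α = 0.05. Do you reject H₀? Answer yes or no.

Row totals [53, 58], col totals [15, 57, 39], n=111
χ² = (8−7.16)²/7.16 + (28−27.22)²/27.22 + (17−18.62)²/18.62 + (7−7.84)²/7.84 + (29−29.78)²/29.78 + (22−20.38)²/20.38 = 0.5010
df = 2
p-value (upper-tail) = 0.77840
At α=0.05: p ≥ α → fail to reject H₀

reject H₀: no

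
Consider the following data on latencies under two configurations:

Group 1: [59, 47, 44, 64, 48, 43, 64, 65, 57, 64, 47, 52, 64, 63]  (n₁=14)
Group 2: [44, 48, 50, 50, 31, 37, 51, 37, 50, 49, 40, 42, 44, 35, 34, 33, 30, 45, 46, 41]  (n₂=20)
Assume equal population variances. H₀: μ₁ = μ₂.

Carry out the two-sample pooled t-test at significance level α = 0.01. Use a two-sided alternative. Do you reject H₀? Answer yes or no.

reject H₀: yes

x̄₁=55.786, s₁=8.550, n₁=14
x̄₂=41.850, s₂=6.900, n₂=20
s_p² = [13·8.550² + 19·6.900²]/32 = 57.9658
SE = √(s_p²·(1/14+1/20)) = 2.6531
t = (55.786−41.850)/2.6531 = 5.2527
df = 32
p-value (two-sided) = 0.00001
At α=0.01: p < α → reject H₀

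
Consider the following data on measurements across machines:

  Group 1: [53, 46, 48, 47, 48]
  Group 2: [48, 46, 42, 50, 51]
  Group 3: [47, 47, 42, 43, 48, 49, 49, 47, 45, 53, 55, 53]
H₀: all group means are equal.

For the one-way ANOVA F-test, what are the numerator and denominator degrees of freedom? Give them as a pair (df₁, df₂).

degrees of freedom = [2, 19]

k = 3 groups, N = 22 total
df = (k−1, N−k) = (3−1, 22−3) = (2, 19)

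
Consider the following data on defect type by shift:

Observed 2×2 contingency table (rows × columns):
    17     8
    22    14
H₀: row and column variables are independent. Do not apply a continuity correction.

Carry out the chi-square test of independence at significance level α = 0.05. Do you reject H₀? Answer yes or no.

Row totals [25, 36], col totals [39, 22], n=61
χ² = (17−15.98)²/15.98 + (8−9.02)²/9.02 + (22−23.02)²/23.02 + (14−12.98)²/12.98 = 0.3037
df = 1
p-value (upper-tail) = 0.58160
At α=0.05: p ≥ α → fail to reject H₀

reject H₀: no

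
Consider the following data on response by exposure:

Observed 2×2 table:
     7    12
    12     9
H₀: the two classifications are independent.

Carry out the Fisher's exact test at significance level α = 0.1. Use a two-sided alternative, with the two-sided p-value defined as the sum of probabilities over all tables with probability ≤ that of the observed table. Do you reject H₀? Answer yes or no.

reject H₀: no

Margins: r₁=19, r₂=21, c₁=19, c₂=21, n=40
p_obs = C(19,7)·C(21,12)/C(40,19); sum pmf over tables with pmf ≤ p_obs
p-value (two-sided) = 0.22476
At α=0.1: p ≥ α → fail to reject H₀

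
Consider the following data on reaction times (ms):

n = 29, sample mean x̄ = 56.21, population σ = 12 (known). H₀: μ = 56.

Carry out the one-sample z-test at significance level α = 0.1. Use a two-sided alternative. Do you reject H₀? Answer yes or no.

reject H₀: no

SE = σ/√n = 12/√29 = 2.2283
z = (x̄−μ₀)/SE = (56.21−56)/2.2283 = 0.0942
p-value (two-sided) = 0.92492
At α=0.1: p ≥ α → fail to reject H₀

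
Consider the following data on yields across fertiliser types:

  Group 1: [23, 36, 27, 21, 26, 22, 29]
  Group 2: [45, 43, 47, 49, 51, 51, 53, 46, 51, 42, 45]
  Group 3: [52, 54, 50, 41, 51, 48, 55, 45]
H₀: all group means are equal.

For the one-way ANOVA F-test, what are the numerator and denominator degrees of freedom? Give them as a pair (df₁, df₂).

degrees of freedom = [2, 23]

k = 3 groups, N = 26 total
df = (k−1, N−k) = (3−1, 26−3) = (2, 23)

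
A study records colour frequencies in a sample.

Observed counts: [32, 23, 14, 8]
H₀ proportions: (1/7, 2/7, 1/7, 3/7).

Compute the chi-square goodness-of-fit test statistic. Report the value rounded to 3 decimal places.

n = 77; E_i = n·p_i = [11.00, 22.00, 11.00, 33.00]
χ² = (32−11.00)²/11.00 + (23−22.00)²/22.00 + (14−11.00)²/11.00 + (8−33.00)²/33.00 = 59.8939
df = 3

test statistic = 59.894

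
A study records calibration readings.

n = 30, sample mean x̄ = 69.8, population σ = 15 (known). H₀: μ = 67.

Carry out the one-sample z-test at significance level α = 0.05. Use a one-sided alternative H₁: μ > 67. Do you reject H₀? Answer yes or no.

SE = σ/√n = 15/√30 = 2.7386
z = (x̄−μ₀)/SE = (69.8−67)/2.7386 = 1.0224
p-value (one-sided, H₁ greater) = 0.15329
At α=0.05: p ≥ α → fail to reject H₀

reject H₀: no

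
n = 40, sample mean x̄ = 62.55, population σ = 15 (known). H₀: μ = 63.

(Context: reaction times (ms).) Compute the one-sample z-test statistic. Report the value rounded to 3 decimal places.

SE = σ/√n = 15/√40 = 2.3717
z = (x̄−μ₀)/SE = (62.55−63)/2.3717 = -0.1897

test statistic = -0.190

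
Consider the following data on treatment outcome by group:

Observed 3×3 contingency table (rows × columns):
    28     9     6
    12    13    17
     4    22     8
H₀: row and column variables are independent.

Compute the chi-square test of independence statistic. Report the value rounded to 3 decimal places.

Row totals [43, 42, 34], col totals [44, 44, 31], n=119
χ² = (28−15.90)²/15.90 + (9−15.90)²/15.90 + (6−11.20)²/11.20 + (12−15.53)²/15.53 + (13−15.53)²/15.53 + (17−10.94)²/10.94 + (4−12.57)²/12.57 + (22−12.57)²/12.57 + (8−8.86)²/8.86 = 32.1870
df = 4

test statistic = 32.187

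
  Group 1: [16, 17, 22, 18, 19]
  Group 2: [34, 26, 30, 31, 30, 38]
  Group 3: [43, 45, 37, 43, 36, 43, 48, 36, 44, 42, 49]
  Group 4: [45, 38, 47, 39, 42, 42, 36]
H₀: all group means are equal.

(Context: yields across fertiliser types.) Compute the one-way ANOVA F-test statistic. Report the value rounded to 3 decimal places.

test statistic = 49.004

Group means [18.40, 31.50, 42.36, 41.29], grand mean 35.724
SSB = Σnᵢ(x̄ᵢ−x̄)² = 2309.119; SSW = ΣΣ(x−x̄ᵢ)² = 392.674
MSB = 2309.119/3 = 769.7064; MSW = 392.674/25 = 15.7070
F = MSB/MSW = 49.0042
df = (3, 25)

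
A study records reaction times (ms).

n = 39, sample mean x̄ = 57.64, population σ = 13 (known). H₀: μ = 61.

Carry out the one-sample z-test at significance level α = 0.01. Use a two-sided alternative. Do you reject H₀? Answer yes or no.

reject H₀: no

SE = σ/√n = 13/√39 = 2.0817
z = (x̄−μ₀)/SE = (57.64−61)/2.0817 = -1.6141
p-value (two-sided) = 0.10651
At α=0.01: p ≥ α → fail to reject H₀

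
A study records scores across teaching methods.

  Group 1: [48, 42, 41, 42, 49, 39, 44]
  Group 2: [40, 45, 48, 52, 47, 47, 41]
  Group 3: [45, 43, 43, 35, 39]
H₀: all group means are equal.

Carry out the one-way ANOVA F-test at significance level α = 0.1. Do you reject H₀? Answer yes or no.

Group means [43.57, 45.71, 41.00], grand mean 43.684
SSB = Σnᵢ(x̄ᵢ−x̄)² = 64.962; SSW = ΣΣ(x−x̄ᵢ)² = 249.143
MSB = 64.962/2 = 32.4812; MSW = 249.143/16 = 15.5714
F = MSB/MSW = 2.0859
df = (2, 16)
p-value (upper-tail) = 0.15667
At α=0.1: p ≥ α → fail to reject H₀

reject H₀: no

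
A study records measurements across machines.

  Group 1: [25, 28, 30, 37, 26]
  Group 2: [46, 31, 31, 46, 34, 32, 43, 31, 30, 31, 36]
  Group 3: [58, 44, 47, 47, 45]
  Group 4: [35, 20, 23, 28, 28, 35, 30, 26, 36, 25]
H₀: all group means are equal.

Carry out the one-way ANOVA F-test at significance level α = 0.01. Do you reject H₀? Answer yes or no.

Group means [29.20, 35.55, 48.20, 28.60], grand mean 34.323
SSB = Σnᵢ(x̄ᵢ−x̄)² = 1438.047; SSW = ΣΣ(x−x̄ᵢ)² = 884.727
MSB = 1438.047/3 = 479.3490; MSW = 884.727/27 = 32.7677
F = MSB/MSW = 14.6287
df = (3, 27)
p-value (upper-tail) = 0.00001
At α=0.01: p < α → reject H₀

reject H₀: yes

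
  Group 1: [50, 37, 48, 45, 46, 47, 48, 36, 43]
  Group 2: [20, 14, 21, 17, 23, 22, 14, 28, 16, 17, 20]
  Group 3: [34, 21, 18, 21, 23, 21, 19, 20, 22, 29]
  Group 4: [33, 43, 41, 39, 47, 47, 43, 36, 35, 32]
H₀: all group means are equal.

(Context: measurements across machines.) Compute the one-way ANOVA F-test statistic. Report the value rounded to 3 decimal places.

test statistic = 63.328

Group means [44.44, 19.27, 22.80, 39.60], grand mean 30.900
SSB = Σnᵢ(x̄ᵢ−x̄)² = 4551.196; SSW = ΣΣ(x−x̄ᵢ)² = 862.404
MSB = 4551.196/3 = 1517.0653; MSW = 862.404/36 = 23.9557
F = MSB/MSW = 63.3280
df = (3, 36)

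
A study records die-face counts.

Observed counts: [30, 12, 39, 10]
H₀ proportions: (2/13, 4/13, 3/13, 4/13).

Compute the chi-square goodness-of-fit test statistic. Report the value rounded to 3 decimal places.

test statistic = 54.429

n = 91; E_i = n·p_i = [14.00, 28.00, 21.00, 28.00]
χ² = (30−14.00)²/14.00 + (12−28.00)²/28.00 + (39−21.00)²/21.00 + (10−28.00)²/28.00 = 54.4286
df = 3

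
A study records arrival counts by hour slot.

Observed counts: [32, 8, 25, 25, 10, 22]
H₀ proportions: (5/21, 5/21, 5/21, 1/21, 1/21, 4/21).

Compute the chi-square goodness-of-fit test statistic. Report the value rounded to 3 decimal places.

test statistic = 82.595

n = 122; E_i = n·p_i = [29.05, 29.05, 29.05, 5.81, 5.81, 23.24]
χ² = (32−29.05)²/29.05 + (8−29.05)²/29.05 + (25−29.05)²/29.05 + (25−5.81)²/5.81 + (10−5.81)²/5.81 + (22−23.24)²/23.24 = 82.5951
df = 5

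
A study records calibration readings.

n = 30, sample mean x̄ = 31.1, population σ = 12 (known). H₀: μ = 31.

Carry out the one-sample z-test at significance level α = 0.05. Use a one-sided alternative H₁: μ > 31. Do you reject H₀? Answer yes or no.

reject H₀: no

SE = σ/√n = 12/√30 = 2.1909
z = (x̄−μ₀)/SE = (31.1−31)/2.1909 = 0.0456
p-value (one-sided, H₁ greater) = 0.48180
At α=0.05: p ≥ α → fail to reject H₀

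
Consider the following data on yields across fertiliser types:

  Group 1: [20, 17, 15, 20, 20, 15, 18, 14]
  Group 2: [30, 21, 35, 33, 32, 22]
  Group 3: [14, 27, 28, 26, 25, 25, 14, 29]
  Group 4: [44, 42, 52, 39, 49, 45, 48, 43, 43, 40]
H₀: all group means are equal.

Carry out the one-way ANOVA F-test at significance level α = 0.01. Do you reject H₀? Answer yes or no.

Group means [17.38, 28.83, 23.50, 44.50], grand mean 29.531
SSB = Σnᵢ(x̄ᵢ−x̄)² = 3716.760; SSW = ΣΣ(x−x̄ᵢ)² = 623.208
MSB = 3716.760/3 = 1238.9201; MSW = 623.208/28 = 22.2574
F = MSB/MSW = 55.6632
df = (3, 28)
p-value (upper-tail) = 0.00000
At α=0.01: p < α → reject H₀

reject H₀: yes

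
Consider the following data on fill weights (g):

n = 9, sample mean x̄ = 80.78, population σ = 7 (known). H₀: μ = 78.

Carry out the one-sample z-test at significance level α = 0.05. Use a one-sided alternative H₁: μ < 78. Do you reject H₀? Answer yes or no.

SE = σ/√n = 7/√9 = 2.3333
z = (x̄−μ₀)/SE = (80.78−78)/2.3333 = 1.1914
p-value (one-sided, H₁ less) = 0.88326
At α=0.05: p ≥ α → fail to reject H₀

reject H₀: no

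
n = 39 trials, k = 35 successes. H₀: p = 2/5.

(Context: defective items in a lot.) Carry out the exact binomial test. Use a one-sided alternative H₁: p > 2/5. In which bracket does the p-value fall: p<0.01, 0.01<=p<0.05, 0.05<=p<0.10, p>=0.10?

p-value bracket: p<0.01

Exact binomial: n=39, k=35, p₀=2/5=0.4000
P(X≥35) from Σ C(n,i)·p₀^i·(1−p₀)^(n−i)
p-value (one-sided, H₁ greater) = 0.00000
→ bracket: p<0.01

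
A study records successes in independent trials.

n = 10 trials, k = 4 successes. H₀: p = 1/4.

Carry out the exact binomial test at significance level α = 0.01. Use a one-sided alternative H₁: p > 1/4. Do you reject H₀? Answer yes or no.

reject H₀: no

Exact binomial: n=10, k=4, p₀=1/4=0.2500
P(X≥4) from Σ C(n,i)·p₀^i·(1−p₀)^(n−i)
p-value (one-sided, H₁ greater) = 0.22412
At α=0.01: p ≥ α → fail to reject H₀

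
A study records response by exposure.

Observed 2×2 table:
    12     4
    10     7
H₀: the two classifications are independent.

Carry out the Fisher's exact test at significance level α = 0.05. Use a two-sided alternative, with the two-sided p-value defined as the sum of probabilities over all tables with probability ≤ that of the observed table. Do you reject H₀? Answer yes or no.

Margins: r₁=16, r₂=17, c₁=22, c₂=11, n=33
p_obs = C(16,12)·C(17,10)/C(33,22); sum pmf over tables with pmf ≤ p_obs
p-value (two-sided) = 0.46464
At α=0.05: p ≥ α → fail to reject H₀

reject H₀: no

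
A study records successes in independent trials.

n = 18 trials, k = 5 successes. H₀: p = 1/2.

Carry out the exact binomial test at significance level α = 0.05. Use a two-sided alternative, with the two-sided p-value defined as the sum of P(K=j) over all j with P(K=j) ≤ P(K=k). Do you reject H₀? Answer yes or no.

reject H₀: no

Exact binomial: n=18, k=5, p₀=1/2=0.5000
P(X=j) = C(n,j)·p₀^j·(1−p₀)^(n−j); p = Σ P(X=j) over j with P(X=j) ≤ P(X=5)
p-value (two-sided) = 0.09625
At α=0.05: p ≥ α → fail to reject H₀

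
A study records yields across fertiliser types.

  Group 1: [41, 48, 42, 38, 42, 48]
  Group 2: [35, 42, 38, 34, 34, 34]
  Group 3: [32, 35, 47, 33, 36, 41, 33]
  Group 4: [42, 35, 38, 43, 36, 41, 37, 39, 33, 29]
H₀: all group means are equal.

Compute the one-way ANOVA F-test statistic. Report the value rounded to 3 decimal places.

Group means [43.17, 36.17, 36.71, 37.30], grand mean 38.138
SSB = Σnᵢ(x̄ᵢ−x̄)² = 196.253; SSW = ΣΣ(x−x̄ᵢ)² = 477.195
MSB = 196.253/3 = 65.4177; MSW = 477.195/25 = 19.0878
F = MSB/MSW = 3.4272
df = (3, 25)

test statistic = 3.427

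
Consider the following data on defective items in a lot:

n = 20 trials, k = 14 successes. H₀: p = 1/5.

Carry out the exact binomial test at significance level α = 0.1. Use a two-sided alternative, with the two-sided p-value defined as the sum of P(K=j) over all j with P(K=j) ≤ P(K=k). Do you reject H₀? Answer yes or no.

Exact binomial: n=20, k=14, p₀=1/5=0.2000
P(X=j) = C(n,j)·p₀^j·(1−p₀)^(n−j); p = Σ P(X=j) over j with P(X=j) ≤ P(X=14)
p-value (two-sided) = 0.00000
At α=0.1: p < α → reject H₀

reject H₀: yes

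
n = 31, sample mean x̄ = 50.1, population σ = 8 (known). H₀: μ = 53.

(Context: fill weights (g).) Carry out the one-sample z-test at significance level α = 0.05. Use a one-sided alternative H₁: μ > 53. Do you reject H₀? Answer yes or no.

SE = σ/√n = 8/√31 = 1.4368
z = (x̄−μ₀)/SE = (50.1−53)/1.4368 = -2.0183
p-value (one-sided, H₁ greater) = 0.97822
At α=0.05: p ≥ α → fail to reject H₀

reject H₀: no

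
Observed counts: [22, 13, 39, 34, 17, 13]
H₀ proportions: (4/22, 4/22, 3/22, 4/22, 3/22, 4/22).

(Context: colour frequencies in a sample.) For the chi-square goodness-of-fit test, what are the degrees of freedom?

degrees of freedom = 5

df = k − 1 = 6 − 1 = 5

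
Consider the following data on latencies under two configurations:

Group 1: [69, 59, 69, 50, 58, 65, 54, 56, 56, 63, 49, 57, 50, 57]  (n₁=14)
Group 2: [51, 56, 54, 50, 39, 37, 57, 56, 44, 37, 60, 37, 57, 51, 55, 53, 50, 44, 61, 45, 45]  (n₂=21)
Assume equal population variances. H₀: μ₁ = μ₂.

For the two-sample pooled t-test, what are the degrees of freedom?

df = n₁ + n₂ − 2 = 14 + 21 − 2 = 33

degrees of freedom = 33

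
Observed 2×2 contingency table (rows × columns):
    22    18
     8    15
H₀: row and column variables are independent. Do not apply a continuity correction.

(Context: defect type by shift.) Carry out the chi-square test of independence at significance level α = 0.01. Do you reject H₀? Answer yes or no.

Row totals [40, 23], col totals [30, 33], n=63
χ² = (22−19.05)²/19.05 + (18−20.95)²/20.95 + (8−10.95)²/10.95 + (15−12.05)²/12.05 = 2.3930
df = 1
p-value (upper-tail) = 0.12188
At α=0.01: p ≥ α → fail to reject H₀

reject H₀: no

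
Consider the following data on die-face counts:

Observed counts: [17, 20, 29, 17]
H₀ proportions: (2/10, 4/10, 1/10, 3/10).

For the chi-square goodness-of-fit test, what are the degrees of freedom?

df = k − 1 = 4 − 1 = 3

degrees of freedom = 3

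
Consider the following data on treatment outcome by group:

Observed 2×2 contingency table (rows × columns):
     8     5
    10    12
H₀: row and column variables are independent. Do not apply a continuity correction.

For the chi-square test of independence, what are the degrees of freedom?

degrees of freedom = 1

df = (r−1)(c−1) = (2−1)·(2−1) = 1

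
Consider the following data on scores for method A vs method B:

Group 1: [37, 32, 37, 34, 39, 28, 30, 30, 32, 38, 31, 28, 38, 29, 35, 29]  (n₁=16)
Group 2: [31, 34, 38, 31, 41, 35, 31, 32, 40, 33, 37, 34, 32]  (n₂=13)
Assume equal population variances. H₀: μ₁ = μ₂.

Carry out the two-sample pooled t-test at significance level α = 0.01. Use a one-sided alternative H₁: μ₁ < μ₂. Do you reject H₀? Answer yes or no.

x̄₁=32.938, s₁=3.907, n₁=16
x̄₂=34.538, s₂=3.455, n₂=13
s_p² = [15·3.907² + 12·3.455²]/27 = 13.7840
SE = √(s_p²·(1/16+1/13)) = 1.3863
t = (32.938−34.538)/1.3863 = -1.1549
df = 27
p-value (one-sided, H₁ less) = 0.12914
At α=0.01: p ≥ α → fail to reject H₀

reject H₀: no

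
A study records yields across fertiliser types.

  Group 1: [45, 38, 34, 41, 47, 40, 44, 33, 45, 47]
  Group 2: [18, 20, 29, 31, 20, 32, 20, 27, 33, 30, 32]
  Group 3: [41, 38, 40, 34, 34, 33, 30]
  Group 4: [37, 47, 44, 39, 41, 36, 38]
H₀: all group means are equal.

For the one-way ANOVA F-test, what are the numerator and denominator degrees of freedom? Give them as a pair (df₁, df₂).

k = 4 groups, N = 35 total
df = (k−1, N−k) = (4−1, 35−4) = (3, 31)

degrees of freedom = [3, 31]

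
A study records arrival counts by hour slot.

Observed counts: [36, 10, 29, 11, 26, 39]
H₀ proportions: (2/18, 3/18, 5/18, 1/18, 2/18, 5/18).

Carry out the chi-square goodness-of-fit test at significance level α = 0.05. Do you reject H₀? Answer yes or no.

reject H₀: yes

n = 151; E_i = n·p_i = [16.78, 25.17, 41.94, 8.39, 16.78, 41.94]
χ² = (36−16.78)²/16.78 + (10−25.17)²/25.17 + (29−41.94)²/41.94 + (11−8.39)²/8.39 + (26−16.78)²/16.78 + (39−41.94)²/41.94 = 41.2464
df = 5
p-value (upper-tail) = 0.00000
At α=0.05: p < α → reject H₀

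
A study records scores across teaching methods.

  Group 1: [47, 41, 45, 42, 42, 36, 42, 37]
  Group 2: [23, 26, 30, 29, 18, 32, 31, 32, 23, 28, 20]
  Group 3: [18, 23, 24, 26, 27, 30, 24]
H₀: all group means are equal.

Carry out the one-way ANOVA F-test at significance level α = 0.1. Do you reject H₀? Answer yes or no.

reject H₀: yes

Group means [41.50, 26.55, 24.57], grand mean 30.615
SSB = Σnᵢ(x̄ᵢ−x̄)² = 1385.712; SSW = ΣΣ(x−x̄ᵢ)² = 418.442
MSB = 1385.712/2 = 692.8561; MSW = 418.442/23 = 18.1931
F = MSB/MSW = 38.0834
df = (2, 23)
p-value (upper-tail) = 0.00000
At α=0.1: p < α → reject H₀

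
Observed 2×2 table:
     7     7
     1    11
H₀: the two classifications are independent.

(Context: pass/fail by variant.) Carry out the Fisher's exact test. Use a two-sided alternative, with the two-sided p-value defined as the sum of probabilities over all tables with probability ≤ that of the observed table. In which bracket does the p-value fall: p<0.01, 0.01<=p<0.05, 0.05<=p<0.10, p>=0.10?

Margins: r₁=14, r₂=12, c₁=8, c₂=18, n=26
p_obs = C(14,7)·C(12,1)/C(26,8); sum pmf over tables with pmf ≤ p_obs
p-value (two-sided) = 0.03570
→ bracket: 0.01<=p<0.05

p-value bracket: 0.01<=p<0.05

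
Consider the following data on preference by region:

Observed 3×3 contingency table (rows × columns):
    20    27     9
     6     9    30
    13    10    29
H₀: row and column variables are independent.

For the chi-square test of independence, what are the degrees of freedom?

df = (r−1)(c−1) = (3−1)·(3−1) = 4

degrees of freedom = 4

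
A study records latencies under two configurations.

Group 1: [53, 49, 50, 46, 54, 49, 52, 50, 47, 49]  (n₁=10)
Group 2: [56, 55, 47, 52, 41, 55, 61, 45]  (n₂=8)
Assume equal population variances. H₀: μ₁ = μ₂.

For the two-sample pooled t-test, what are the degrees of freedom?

df = n₁ + n₂ − 2 = 10 + 8 − 2 = 16

degrees of freedom = 16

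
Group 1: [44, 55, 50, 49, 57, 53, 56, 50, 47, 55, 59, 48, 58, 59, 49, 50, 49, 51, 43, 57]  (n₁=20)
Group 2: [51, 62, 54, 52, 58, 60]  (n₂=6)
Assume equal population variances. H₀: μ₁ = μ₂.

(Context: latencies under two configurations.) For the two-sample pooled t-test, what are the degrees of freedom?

df = n₁ + n₂ − 2 = 20 + 6 − 2 = 24

degrees of freedom = 24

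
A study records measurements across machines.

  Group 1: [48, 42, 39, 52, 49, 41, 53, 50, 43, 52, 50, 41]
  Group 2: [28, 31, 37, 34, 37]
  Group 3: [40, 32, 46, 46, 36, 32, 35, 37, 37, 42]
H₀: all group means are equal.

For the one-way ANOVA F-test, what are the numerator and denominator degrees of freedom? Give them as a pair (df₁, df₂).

k = 3 groups, N = 27 total
df = (k−1, N−k) = (3−1, 27−3) = (2, 24)

degrees of freedom = [2, 24]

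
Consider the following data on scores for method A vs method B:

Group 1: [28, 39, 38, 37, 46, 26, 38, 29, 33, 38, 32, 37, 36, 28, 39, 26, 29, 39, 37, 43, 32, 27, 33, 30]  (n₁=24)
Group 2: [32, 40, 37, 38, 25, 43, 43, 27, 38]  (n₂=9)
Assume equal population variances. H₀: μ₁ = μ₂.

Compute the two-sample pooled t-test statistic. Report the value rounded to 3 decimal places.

test statistic = -0.759

x̄₁=34.167, s₁=5.530, n₁=24
x̄₂=35.889, s₂=6.528, n₂=9
s_p² = [23·5.530² + 8·6.528²]/31 = 33.6846
SE = √(s_p²·(1/24+1/9)) = 2.2685
t = (34.167−35.889)/2.2685 = -0.7592
df = 31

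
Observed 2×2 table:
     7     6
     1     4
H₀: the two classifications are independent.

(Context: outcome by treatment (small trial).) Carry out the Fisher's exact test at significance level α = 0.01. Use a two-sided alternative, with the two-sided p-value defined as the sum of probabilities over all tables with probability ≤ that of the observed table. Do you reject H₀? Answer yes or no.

reject H₀: no

Margins: r₁=13, r₂=5, c₁=8, c₂=10, n=18
p_obs = C(13,7)·C(5,1)/C(18,8); sum pmf over tables with pmf ≤ p_obs
p-value (two-sided) = 0.31373
At α=0.01: p ≥ α → fail to reject H₀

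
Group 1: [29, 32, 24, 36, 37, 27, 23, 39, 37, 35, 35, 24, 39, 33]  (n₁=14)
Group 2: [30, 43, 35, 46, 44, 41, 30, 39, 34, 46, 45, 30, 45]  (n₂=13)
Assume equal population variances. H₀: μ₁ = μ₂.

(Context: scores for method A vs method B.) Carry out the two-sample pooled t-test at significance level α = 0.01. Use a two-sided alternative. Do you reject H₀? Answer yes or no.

x̄₁=32.143, s₁=5.723, n₁=14
x̄₂=39.077, s₂=6.448, n₂=13
s_p² = [13·5.723² + 12·6.448²]/25 = 36.9855
SE = √(s_p²·(1/14+1/13)) = 2.3424
t = (32.143−39.077)/2.3424 = -2.9602
df = 25
p-value (two-sided) = 0.00664
At α=0.01: p < α → reject H₀

reject H₀: yes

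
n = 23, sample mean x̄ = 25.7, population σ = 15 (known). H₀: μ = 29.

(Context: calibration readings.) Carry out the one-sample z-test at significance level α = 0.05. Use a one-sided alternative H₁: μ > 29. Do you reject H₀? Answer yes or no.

SE = σ/√n = 15/√23 = 3.1277
z = (x̄−μ₀)/SE = (25.7−29)/3.1277 = -1.0551
p-value (one-sided, H₁ greater) = 0.85431
At α=0.05: p ≥ α → fail to reject H₀

reject H₀: no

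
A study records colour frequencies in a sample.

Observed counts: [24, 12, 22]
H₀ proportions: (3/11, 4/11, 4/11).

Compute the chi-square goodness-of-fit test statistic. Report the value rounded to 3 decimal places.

test statistic = 8.190

n = 58; E_i = n·p_i = [15.82, 21.09, 21.09]
χ² = (24−15.82)²/15.82 + (12−21.09)²/21.09 + (22−21.09)²/21.09 = 8.1897
df = 2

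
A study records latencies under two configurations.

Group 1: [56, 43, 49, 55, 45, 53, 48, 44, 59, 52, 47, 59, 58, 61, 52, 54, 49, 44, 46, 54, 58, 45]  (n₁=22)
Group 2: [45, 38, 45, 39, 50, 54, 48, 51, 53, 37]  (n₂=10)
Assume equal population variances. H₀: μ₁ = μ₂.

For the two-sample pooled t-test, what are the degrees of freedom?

degrees of freedom = 30

df = n₁ + n₂ − 2 = 22 + 10 − 2 = 30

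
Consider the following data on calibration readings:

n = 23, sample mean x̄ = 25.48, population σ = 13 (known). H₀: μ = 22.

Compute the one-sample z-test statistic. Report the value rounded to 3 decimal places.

SE = σ/√n = 13/√23 = 2.7107
z = (x̄−μ₀)/SE = (25.48−22)/2.7107 = 1.2838

test statistic = 1.284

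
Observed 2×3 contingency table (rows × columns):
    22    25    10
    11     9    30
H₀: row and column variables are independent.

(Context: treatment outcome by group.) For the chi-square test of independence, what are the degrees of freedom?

degrees of freedom = 2

df = (r−1)(c−1) = (2−1)·(3−1) = 2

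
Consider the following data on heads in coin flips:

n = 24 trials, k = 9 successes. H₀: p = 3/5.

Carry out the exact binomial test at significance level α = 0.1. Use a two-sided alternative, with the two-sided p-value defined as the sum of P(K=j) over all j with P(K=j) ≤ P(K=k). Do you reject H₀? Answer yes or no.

Exact binomial: n=24, k=9, p₀=3/5=0.6000
P(X=j) = C(n,j)·p₀^j·(1−p₀)^(n−j); p = Σ P(X=j) over j with P(X=j) ≤ P(X=9)
p-value (two-sided) = 0.03511
At α=0.1: p < α → reject H₀

reject H₀: yes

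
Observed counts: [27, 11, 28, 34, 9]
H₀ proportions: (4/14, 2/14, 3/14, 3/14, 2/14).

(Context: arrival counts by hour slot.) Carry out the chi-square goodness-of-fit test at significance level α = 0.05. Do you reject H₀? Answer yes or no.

reject H₀: yes

n = 109; E_i = n·p_i = [31.14, 15.57, 23.36, 23.36, 15.57]
χ² = (27−31.14)²/31.14 + (11−15.57)²/15.57 + (28−23.36)²/23.36 + (34−23.36)²/23.36 + (9−15.57)²/15.57 = 10.4388
df = 4
p-value (upper-tail) = 0.03365
At α=0.05: p < α → reject H₀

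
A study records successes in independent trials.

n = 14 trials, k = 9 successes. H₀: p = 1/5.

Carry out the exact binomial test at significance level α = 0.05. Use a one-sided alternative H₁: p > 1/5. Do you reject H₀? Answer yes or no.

Exact binomial: n=14, k=9, p₀=1/5=0.2000
P(X≥9) from Σ C(n,i)·p₀^i·(1−p₀)^(n−i)
p-value (one-sided, H₁ greater) = 0.00038
At α=0.05: p < α → reject H₀

reject H₀: yes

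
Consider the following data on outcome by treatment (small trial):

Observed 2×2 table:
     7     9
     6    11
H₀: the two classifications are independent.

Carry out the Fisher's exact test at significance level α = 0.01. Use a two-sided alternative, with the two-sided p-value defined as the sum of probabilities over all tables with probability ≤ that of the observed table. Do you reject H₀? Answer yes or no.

reject H₀: no

Margins: r₁=16, r₂=17, c₁=13, c₂=20, n=33
p_obs = C(16,7)·C(17,6)/C(33,13); sum pmf over tables with pmf ≤ p_obs
p-value (two-sided) = 0.72828
At α=0.01: p ≥ α → fail to reject H₀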